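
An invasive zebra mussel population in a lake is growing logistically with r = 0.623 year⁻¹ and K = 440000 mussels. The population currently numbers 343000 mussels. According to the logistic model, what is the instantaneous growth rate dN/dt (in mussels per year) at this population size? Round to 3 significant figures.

dN/dt = rN(1 − N/K) = 0.623 × 343000 × (1 − 343000/440000).
1 − 343000/440000 = 0.22045; dN/dt = 0.623 × 343000 × 0.22045 = 47109.

47100 mussels per year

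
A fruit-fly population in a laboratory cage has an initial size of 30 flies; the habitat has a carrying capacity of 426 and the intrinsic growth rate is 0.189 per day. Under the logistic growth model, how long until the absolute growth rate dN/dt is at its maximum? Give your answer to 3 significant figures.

Logistic growth is fastest at N = K/2 = 213.
A = (K − N₀)/N₀ = 13.2. Set K/(1 + A·e^(−rt)) = K/2 → A·e^(−rt) = 1.
e^(−0.189t) = 1/13.2 = 0.0757576, so t = ln(13.2)/0.189 = 2.5802/0.189 = 13.652.

13.7 days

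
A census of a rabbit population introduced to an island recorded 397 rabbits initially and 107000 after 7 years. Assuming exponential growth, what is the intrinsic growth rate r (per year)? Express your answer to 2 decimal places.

From N(t) = N₀·e^(rt): e^(r·7) = 107000/397 = 269.52.
r·7 = ln(269.52) = 5.5966, so r = 5.5966/7 = 0.79952.

0.80 per year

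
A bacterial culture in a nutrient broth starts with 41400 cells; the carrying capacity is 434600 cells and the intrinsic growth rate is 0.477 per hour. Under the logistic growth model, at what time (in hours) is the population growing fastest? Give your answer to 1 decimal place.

Logistic growth is fastest at N = K/2 = 217300.
A = (K − N₀)/N₀ = 9.4976. Set K/(1 + A·e^(−rt)) = K/2 → A·e^(−rt) = 1.
e^(−0.477t) = 1/9.4976 = 0.10529, so t = ln(9.4976)/0.477 = 2.251/0.477 = 4.7192.

4.7 hours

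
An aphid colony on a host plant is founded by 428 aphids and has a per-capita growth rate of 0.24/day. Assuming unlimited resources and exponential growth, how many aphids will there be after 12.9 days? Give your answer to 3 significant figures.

9460 aphids

N(t) = N₀·e^(rt) = 428 × e^(0.24×12.9) = 428 × e^3.096.
e^3.096 ≈ 22.109, so N ≈ 428 × 22.109 = 9462.8.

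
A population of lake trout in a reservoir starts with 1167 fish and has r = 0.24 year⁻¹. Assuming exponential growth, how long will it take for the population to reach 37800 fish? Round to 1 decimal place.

14.5 years

Set N₀·e^(rt) = 37800: e^(0.24·t) = 37800/1167 = 32.391.
0.24·t = ln(32.391) = 3.4779, so t = 3.4779/0.24 = 14.491.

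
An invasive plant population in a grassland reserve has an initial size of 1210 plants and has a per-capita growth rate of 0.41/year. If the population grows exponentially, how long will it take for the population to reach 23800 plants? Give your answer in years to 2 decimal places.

Set N₀·e^(rt) = 23800: e^(0.41·t) = 23800/1210 = 19.669.
0.41·t = ln(19.669) = 2.9791, so t = 2.9791/0.41 = 7.266.

7.27 years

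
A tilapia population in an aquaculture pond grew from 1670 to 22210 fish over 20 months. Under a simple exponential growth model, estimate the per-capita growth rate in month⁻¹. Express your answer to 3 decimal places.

0.129 per month

From N(t) = N₀·e^(rt): e^(r·20) = 22210/1670 = 13.299.
r·20 = ln(13.299) = 2.5877, so r = 2.5877/20 = 0.12939.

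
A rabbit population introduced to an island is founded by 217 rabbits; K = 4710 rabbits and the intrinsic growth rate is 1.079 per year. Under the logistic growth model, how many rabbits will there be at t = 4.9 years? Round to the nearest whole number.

4264 rabbits

A = (K − N₀)/N₀ = (4710 − 217)/217 = 20.705.
N(t) = K/(1 + A·e^(−rt)) = 4710/(1 + 20.705×e^(−1.079×4.9)).
e^(−5.287) = 0.0050564; denominator = 1 + 20.705×0.0050564 = 1.1047.
N = 4710/1.1047 = 4263.63.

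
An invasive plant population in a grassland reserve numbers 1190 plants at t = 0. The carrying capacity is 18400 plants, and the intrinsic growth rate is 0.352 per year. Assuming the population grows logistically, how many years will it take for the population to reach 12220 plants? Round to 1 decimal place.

9.5 years

A = (K − N₀)/N₀ = (18400 − 1190)/1190 = 14.462.
Solve 18400/(1 + 14.462·e^(−0.352t)) = 12220: 1 + 14.462·e^(−0.352t) = 1.5057, so e^(−0.352t) = 0.034969.
−0.352·t = ln(0.034969) = -3.3533, so t = 3.3533/0.352 = 9.5264.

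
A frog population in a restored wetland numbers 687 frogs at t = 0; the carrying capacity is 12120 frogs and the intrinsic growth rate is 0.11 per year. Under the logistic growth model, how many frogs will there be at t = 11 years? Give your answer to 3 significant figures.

2030 frogs

A = (K − N₀)/N₀ = (12120 − 687)/687 = 16.642.
N(t) = K/(1 + A·e^(−rt)) = 12120/(1 + 16.642×e^(−0.11×11)).
e^(−1.21) = 0.2982; denominator = 1 + 16.642×0.2982 = 5.9626.
N = 12120/5.9626 = 2032.68.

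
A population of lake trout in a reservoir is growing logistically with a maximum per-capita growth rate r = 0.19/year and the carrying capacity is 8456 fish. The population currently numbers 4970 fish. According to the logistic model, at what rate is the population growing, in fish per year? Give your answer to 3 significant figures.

389 fish per year

dN/dt = rN(1 − N/K) = 0.19 × 4970 × (1 − 4970/8456).
1 − 4970/8456 = 0.41225; dN/dt = 0.19 × 4970 × 0.41225 = 389.29.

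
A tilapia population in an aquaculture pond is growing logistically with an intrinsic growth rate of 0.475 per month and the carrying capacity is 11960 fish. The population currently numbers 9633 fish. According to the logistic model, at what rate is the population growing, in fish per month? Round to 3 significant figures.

890 fish per month

dN/dt = rN(1 − N/K) = 0.475 × 9633 × (1 − 9633/11960).
1 − 9633/11960 = 0.19457; dN/dt = 0.475 × 9633 × 0.19457 = 890.27.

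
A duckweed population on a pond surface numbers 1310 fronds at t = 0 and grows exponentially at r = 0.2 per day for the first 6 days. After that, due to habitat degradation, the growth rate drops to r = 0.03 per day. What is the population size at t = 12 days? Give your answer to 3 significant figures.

5210 fronds

Phase 1: N(6) = 1310·e^(0.2×6) = 1310·e^1.2 = 4349.35.
Phase 2 runs for 12 − 6 = 6 days at r = 0.03.
N(12) = 4349.35·e^(0.03×6) = 4349.35·e^0.18 = 5207.12.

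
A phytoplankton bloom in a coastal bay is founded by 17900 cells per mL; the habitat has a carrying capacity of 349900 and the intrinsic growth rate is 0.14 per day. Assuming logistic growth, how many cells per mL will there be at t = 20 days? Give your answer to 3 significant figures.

164000 cells per mL

A = (K − N₀)/N₀ = (349900 − 17900)/17900 = 18.547.
N(t) = K/(1 + A·e^(−rt)) = 349900/(1 + 18.547×e^(−0.14×20)).
e^(−2.8) = 0.06081; denominator = 1 + 18.547×0.06081 = 2.1279.
N = 349900/2.1279 = 164436.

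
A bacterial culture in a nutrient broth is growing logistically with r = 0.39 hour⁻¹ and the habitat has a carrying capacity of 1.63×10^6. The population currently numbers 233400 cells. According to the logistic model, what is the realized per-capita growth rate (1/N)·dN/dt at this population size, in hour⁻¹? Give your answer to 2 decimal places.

(1/N)·dN/dt = r(1 − N/K) = 0.39 × (1 − 233400/1.63×10^6).
= 0.39 × 0.85681 = 0.33416.

0.33 per hour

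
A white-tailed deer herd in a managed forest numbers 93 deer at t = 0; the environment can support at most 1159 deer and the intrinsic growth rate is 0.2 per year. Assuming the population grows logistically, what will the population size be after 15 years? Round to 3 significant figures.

A = (K − N₀)/N₀ = (1159 − 93)/93 = 11.462.
N(t) = K/(1 + A·e^(−rt)) = 1159/(1 + 11.462×e^(−0.2×15)).
e^(−3) = 0.049787; denominator = 1 + 11.462×0.049787 = 1.5707.
N = 1159/1.5707 = 737.898.

738 deer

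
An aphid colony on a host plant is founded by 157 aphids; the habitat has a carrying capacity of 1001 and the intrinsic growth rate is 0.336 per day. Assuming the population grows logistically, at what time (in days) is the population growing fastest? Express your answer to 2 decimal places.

Logistic growth is fastest at N = K/2 = 500.5.
A = (K − N₀)/N₀ = 5.3758. Set K/(1 + A·e^(−rt)) = K/2 → A·e^(−rt) = 1.
e^(−0.336t) = 1/5.3758 = 0.186019, so t = ln(5.3758)/0.336 = 1.6819/0.336 = 5.0057.

5.01 days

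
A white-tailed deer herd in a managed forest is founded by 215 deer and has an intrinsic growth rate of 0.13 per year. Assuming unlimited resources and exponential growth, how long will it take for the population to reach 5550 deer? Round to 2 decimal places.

Set N₀·e^(rt) = 5550: e^(0.13·t) = 5550/215 = 25.814.
0.13·t = ln(25.814) = 3.2509, so t = 3.2509/0.13 = 25.007.

25.01 years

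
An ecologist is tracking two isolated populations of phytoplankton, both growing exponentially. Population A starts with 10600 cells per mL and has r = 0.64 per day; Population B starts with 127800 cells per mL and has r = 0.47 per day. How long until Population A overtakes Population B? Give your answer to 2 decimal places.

Set 10600·e^(0.64t) = 127800·e^(0.47t).
e^((0.64 − 0.47)t) = 127800/10600 → e^(0.17·t) = 12.057.
0.17·t = ln(12.057) = 2.4896, so t = 2.4896/0.17 = 14.645.

14.64 days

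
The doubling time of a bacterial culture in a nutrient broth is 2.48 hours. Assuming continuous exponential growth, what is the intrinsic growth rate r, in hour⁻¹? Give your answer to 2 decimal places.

r = ln(2)/t_d = 0.6931/2.48 = 0.27949.

0.28 per hour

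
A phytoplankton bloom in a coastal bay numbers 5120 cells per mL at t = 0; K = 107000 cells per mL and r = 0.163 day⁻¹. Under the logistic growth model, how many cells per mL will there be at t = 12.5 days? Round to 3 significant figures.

A = (K − N₀)/N₀ = (107000 − 5120)/5120 = 19.898.
N(t) = K/(1 + A·e^(−rt)) = 107000/(1 + 19.898×e^(−0.163×12.5)).
e^(−2.038) = 0.13035; denominator = 1 + 19.898×0.13035 = 3.5938.
N = 107000/3.5938 = 29773.1.

29800 cells per mL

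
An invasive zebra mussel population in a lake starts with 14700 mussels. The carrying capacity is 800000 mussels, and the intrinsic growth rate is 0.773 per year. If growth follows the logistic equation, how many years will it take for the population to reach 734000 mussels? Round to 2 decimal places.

A = (K − N₀)/N₀ = (800000 − 14700)/14700 = 53.422.
Solve 800000/(1 + 53.422·e^(−0.773t)) = 734000: 1 + 53.422·e^(−0.773t) = 1.0899, so e^(−0.773t) = 0.00168318.
−0.773·t = ln(0.00168318) = -6.3871, so t = 6.3871/0.773 = 8.2627.

8.26 years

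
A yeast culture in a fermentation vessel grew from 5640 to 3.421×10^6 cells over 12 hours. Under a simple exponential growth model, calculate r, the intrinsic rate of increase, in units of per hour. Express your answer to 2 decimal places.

0.53 per hour

From N(t) = N₀·e^(rt): e^(r·12) = 3.421×10^6/5640 = 606.56.
r·12 = ln(606.56) = 6.4078, so r = 6.4078/12 = 0.53398.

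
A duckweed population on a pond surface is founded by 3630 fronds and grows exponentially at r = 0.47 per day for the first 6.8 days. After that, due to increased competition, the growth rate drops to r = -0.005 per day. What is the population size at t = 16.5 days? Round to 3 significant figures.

84500 fronds

Phase 1: N(6.8) = 3630·e^(0.47×6.8) = 3630·e^3.196 = 88697.6.
Phase 2 runs for 16.5 − 6.8 = 9.7 days at r = -0.005.
N(16.5) = 88697.6·e^(-0.005×9.7) = 88697.6·e^-0.0485 = 84498.4.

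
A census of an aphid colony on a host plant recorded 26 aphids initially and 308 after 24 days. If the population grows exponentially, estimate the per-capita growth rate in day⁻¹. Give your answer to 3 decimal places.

0.103 per day

From N(t) = N₀·e^(rt): e^(r·24) = 308/26 = 11.846.
r·24 = ln(11.846) = 2.472, so r = 2.472/24 = 0.103.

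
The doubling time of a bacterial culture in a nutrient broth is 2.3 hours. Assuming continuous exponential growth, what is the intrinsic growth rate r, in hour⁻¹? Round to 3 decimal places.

r = ln(2)/t_d = 0.6931/2.3 = 0.30137.

0.301 per hour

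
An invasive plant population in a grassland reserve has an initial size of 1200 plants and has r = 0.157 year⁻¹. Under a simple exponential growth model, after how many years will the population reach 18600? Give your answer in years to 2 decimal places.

17.46 years

Set N₀·e^(rt) = 18600: e^(0.157·t) = 18600/1200 = 15.5.
0.157·t = ln(15.5) = 2.7408, so t = 2.7408/0.157 = 17.458.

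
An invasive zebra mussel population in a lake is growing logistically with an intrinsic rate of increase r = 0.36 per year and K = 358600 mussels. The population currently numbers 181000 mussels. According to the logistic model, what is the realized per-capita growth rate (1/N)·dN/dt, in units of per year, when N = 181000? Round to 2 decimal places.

0.18 per year

(1/N)·dN/dt = r(1 − N/K) = 0.36 × (1 − 181000/358600).
= 0.36 × 0.49526 = 0.17829.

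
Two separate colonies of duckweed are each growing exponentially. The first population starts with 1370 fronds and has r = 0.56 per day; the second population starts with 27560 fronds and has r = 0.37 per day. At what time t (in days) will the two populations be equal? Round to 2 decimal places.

Set 1370·e^(0.56t) = 27560·e^(0.37t).
e^((0.56 − 0.37)t) = 27560/1370 → e^(0.19·t) = 20.117.
0.19·t = ln(20.117) = 3.0016, so t = 3.0016/0.19 = 15.798.

15.80 days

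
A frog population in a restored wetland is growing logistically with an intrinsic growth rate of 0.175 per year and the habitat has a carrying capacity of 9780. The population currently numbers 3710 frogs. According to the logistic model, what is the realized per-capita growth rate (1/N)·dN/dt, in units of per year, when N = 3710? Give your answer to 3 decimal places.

(1/N)·dN/dt = r(1 − N/K) = 0.175 × (1 − 3710/9780).
= 0.175 × 0.62065 = 0.10861.

0.109 per year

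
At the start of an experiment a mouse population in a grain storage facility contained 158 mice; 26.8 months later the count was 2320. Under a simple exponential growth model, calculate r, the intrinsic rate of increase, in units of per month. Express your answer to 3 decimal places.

0.100 per month

From N(t) = N₀·e^(rt): e^(r·26.8) = 2320/158 = 14.684.
r·26.8 = ln(14.684) = 2.6867, so r = 2.6867/26.8 = 0.10025.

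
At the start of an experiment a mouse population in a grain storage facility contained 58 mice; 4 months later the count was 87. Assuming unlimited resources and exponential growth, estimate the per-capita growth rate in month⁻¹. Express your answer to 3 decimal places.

0.101 per month

From N(t) = N₀·e^(rt): e^(r·4) = 87/58 = 1.5.
r·4 = ln(1.5) = 0.40547, so r = 0.40547/4 = 0.10137.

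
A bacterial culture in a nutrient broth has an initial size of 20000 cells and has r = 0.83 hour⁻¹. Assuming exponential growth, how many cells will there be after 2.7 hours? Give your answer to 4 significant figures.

N(t) = N₀·e^(rt) = 20000 × e^(0.83×2.7) = 20000 × e^2.241.
e^2.241 ≈ 9.4027, so N ≈ 20000 × 9.4027 = 188055.

188100 cells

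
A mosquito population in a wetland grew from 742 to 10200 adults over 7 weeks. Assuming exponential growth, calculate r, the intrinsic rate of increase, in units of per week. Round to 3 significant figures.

0.374 per week

From N(t) = N₀·e^(rt): e^(r·7) = 10200/742 = 13.747.
r·7 = ln(13.747) = 2.6208, so r = 2.6208/7 = 0.3744.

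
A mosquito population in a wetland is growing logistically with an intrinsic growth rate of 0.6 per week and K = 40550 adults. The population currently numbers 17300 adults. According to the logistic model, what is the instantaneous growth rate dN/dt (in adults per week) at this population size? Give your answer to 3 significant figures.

dN/dt = rN(1 − N/K) = 0.6 × 17300 × (1 − 17300/40550).
1 − 17300/40550 = 0.57337; dN/dt = 0.6 × 17300 × 0.57337 = 5951.5.

5950 adults per week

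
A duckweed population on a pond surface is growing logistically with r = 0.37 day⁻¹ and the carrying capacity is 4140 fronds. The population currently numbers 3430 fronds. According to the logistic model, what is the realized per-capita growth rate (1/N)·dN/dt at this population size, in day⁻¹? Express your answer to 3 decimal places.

(1/N)·dN/dt = r(1 − N/K) = 0.37 × (1 − 3430/4140).
= 0.37 × 0.1715 = 0.063454.

0.063 per day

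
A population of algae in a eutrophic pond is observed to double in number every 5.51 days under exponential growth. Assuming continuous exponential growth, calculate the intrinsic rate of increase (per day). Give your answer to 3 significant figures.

0.126 per day

r = ln(2)/t_d = 0.6931/5.51 = 0.1258.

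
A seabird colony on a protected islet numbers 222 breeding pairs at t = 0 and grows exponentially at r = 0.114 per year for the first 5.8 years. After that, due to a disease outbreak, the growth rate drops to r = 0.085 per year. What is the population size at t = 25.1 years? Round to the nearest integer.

Phase 1: N(5.8) = 222·e^(0.114×5.8) = 222·e^0.6612 = 430.04.
Phase 2 runs for 25.1 − 5.8 = 19.3 years at r = 0.085.
N(25.1) = 430.04·e^(0.085×19.3) = 430.04·e^1.641 = 2218.04.

2218 breeding pairs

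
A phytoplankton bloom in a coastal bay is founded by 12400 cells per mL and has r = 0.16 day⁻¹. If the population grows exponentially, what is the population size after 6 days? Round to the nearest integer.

32385 cells per mL

N(t) = N₀·e^(rt) = 12400 × e^(0.16×6) = 12400 × e^0.96.
e^0.96 ≈ 2.6117, so N ≈ 12400 × 2.6117 = 32385.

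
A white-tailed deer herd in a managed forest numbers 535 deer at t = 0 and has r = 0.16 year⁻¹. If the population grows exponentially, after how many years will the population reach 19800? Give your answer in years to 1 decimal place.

Set N₀·e^(rt) = 19800: e^(0.16·t) = 19800/535 = 37.009.
0.16·t = ln(37.009) = 3.6112, so t = 3.6112/0.16 = 22.57.

22.6 years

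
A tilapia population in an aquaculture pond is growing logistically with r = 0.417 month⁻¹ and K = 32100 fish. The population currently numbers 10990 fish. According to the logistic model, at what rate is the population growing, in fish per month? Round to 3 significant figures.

dN/dt = rN(1 − N/K) = 0.417 × 10990 × (1 − 10990/32100).
1 − 10990/32100 = 0.65763; dN/dt = 0.417 × 10990 × 0.65763 = 3013.8.

3010 fish per month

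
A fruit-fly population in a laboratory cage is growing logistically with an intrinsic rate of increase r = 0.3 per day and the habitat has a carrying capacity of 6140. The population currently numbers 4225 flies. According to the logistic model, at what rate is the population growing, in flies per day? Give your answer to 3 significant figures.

dN/dt = rN(1 − N/K) = 0.3 × 4225 × (1 − 4225/6140).
1 − 4225/6140 = 0.31189; dN/dt = 0.3 × 4225 × 0.31189 = 395.32.

395 flies per day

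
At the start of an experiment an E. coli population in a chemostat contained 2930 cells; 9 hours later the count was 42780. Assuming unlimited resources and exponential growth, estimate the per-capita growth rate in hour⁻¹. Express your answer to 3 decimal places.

0.298 per hour

From N(t) = N₀·e^(rt): e^(r·9) = 42780/2930 = 14.601.
r·9 = ln(14.601) = 2.6811, so r = 2.6811/9 = 0.2979.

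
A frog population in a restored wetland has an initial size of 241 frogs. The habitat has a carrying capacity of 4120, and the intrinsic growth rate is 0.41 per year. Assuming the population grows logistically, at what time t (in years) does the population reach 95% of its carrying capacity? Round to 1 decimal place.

14.0 years

A = (K − N₀)/N₀ = (4120 − 241)/241 = 16.095.
Solve 4120/(1 + 16.095·e^(−0.41t)) = 3914: 1 + 16.095·e^(−0.41t) = 1.0526, so e^(−0.41t) = 0.00326997.
−0.41·t = ln(0.00326997) = -5.723, so t = 5.723/0.41 = 13.958.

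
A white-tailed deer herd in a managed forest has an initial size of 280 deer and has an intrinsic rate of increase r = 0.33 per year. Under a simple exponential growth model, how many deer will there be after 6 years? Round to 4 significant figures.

N(t) = N₀·e^(rt) = 280 × e^(0.33×6) = 280 × e^1.98.
e^1.98 ≈ 7.2427, so N ≈ 280 × 7.2427 = 2027.97.

2028 deer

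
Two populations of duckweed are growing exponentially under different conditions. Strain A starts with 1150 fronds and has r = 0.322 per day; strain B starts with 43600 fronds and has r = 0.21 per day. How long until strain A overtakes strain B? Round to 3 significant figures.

32.5 days

Set 1150·e^(0.322t) = 43600·e^(0.21t).
e^((0.322 − 0.21)t) = 43600/1150 → e^(0.112·t) = 37.913.
0.112·t = ln(37.913) = 3.6353, so t = 3.6353/0.112 = 32.458.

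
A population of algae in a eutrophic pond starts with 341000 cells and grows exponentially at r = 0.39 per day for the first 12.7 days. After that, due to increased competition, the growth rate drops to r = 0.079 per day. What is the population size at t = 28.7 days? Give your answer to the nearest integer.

Phase 1: N(12.7) = 341000·e^(0.39×12.7) = 341000·e^4.953 = 4.82853×10^7.
Phase 2 runs for 28.7 − 12.7 = 16 days at r = 0.079.
N(28.7) = 4.82853×10^7·e^(0.079×16) = 4.82853×10^7·e^1.264 = 1.709083×10^8.

170908307 cells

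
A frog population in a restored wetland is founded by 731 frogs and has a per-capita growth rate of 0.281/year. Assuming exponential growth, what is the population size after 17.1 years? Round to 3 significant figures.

89300 frogs

N(t) = N₀·e^(rt) = 731 × e^(0.281×17.1) = 731 × e^4.805.
e^4.805 ≈ 122.13, so N ≈ 731 × 122.13 = 89278.3.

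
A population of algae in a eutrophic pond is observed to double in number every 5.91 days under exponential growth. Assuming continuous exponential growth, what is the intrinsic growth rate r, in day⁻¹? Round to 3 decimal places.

0.117 per day

r = ln(2)/t_d = 0.6931/5.91 = 0.11728.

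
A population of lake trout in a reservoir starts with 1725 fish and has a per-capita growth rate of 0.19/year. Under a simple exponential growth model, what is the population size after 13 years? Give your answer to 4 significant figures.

N(t) = N₀·e^(rt) = 1725 × e^(0.19×13) = 1725 × e^2.47.
e^2.47 ≈ 11.822, so N ≈ 1725 × 11.822 = 20393.7.

20390 fish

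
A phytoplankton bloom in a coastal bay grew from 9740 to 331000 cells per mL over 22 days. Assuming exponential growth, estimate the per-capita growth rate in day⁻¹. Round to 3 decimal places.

0.160 per day

From N(t) = N₀·e^(rt): e^(r·22) = 331000/9740 = 33.984.
r·22 = ln(33.984) = 3.5259, so r = 3.5259/22 = 0.16027.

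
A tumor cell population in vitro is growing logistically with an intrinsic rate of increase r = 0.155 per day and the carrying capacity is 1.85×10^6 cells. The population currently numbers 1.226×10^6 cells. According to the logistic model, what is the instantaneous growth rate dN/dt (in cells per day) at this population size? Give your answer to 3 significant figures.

64100 cells per day

dN/dt = rN(1 − N/K) = 0.155 × 1.226×10^6 × (1 − 1.226×10^6/1.85×10^6).
1 − 1.226×10^6/1.85×10^6 = 0.3373; dN/dt = 0.155 × 1.226×10^6 × 0.3373 = 64097.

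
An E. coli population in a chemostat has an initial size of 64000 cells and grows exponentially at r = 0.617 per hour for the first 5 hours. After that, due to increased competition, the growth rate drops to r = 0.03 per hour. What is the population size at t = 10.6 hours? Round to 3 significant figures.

1660000 cells

Phase 1: N(5) = 64000·e^(0.617×5) = 64000·e^3.085 = 1.399518×10^6.
Phase 2 runs for 10.6 − 5 = 5.6 hours at r = 0.03.
N(10.6) = 1.399518×10^6·e^(0.03×5.6) = 1.399518×10^6·e^0.168 = 1.655541×10^6.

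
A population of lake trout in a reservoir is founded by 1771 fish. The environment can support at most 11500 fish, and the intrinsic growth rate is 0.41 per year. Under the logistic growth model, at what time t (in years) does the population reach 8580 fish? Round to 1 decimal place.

A = (K − N₀)/N₀ = (11500 − 1771)/1771 = 5.4935.
Solve 11500/(1 + 5.4935·e^(−0.41t)) = 8580: 1 + 5.4935·e^(−0.41t) = 1.3403, so e^(−0.41t) = 0.0619507.
−0.41·t = ln(0.0619507) = -2.7814, so t = 2.7814/0.41 = 6.7839.

6.8 years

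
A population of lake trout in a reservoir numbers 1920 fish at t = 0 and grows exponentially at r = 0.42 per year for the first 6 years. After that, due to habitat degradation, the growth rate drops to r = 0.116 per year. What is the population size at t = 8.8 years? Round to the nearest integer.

Phase 1: N(6) = 1920·e^(0.42×6) = 1920·e^2.52 = 23862.9.
Phase 2 runs for 8.8 − 6 = 2.8 years at r = 0.116.
N(8.8) = 23862.9·e^(0.116×2.8) = 23862.9·e^0.3248 = 33020.4.

33020 fish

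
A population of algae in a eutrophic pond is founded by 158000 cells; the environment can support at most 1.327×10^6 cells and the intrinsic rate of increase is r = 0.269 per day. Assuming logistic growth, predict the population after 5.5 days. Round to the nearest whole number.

494214 cells

A = (K − N₀)/N₀ = (1.327×10^6 − 158000)/158000 = 7.3987.
N(t) = K/(1 + A·e^(−rt)) = 1.327×10^6/(1 + 7.3987×e^(−0.269×5.5)).
e^(−1.48) = 0.22775; denominator = 1 + 7.3987×0.22775 = 2.6851.
N = 1.327×10^6/2.6851 = 494214.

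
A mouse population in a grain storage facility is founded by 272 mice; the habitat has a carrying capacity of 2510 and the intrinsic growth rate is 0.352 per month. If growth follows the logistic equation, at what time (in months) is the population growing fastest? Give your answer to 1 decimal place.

6.0 months

Logistic growth is fastest at N = K/2 = 1255.
A = (K − N₀)/N₀ = 8.2279. Set K/(1 + A·e^(−rt)) = K/2 → A·e^(−rt) = 1.
e^(−0.352t) = 1/8.2279 = 0.121537, so t = ln(8.2279)/0.352 = 2.1075/0.352 = 5.9873.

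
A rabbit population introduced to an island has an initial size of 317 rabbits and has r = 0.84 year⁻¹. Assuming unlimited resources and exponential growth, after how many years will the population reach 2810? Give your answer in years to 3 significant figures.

2.60 years

Set N₀·e^(rt) = 2810: e^(0.84·t) = 2810/317 = 8.8644.
0.84·t = ln(8.8644) = 2.182, so t = 2.182/0.84 = 2.5977.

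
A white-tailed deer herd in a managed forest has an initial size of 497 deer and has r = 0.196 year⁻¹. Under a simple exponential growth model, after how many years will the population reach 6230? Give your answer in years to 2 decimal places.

Set N₀·e^(rt) = 6230: e^(0.196·t) = 6230/497 = 12.535.
0.196·t = ln(12.535) = 2.5285, so t = 2.5285/0.196 = 12.901.

12.90 years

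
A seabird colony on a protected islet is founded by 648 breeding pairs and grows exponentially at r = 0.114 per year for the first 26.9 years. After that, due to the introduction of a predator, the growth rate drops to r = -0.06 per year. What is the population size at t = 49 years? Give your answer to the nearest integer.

Phase 1: N(26.9) = 648·e^(0.114×26.9) = 648·e^3.067 = 13911.8.
Phase 2 runs for 49 − 26.9 = 22.1 years at r = -0.06.
N(49) = 13911.8·e^(-0.06×22.1) = 13911.8·e^-1.326 = 3694.09.

3694 breeding pairs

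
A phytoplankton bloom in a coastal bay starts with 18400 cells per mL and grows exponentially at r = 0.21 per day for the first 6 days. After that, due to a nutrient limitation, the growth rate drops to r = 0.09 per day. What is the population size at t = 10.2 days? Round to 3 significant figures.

Phase 1: N(6) = 18400·e^(0.21×6) = 18400·e^1.26 = 64867.8.
Phase 2 runs for 10.2 − 6 = 4.2 days at r = 0.09.
N(10.2) = 64867.8·e^(0.09×4.2) = 64867.8·e^0.378 = 94665.6.

94700 cells per mL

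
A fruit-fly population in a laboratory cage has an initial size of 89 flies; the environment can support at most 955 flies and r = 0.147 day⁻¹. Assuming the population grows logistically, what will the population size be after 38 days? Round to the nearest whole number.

921 flies

A = (K − N₀)/N₀ = (955 − 89)/89 = 9.7303.
N(t) = K/(1 + A·e^(−rt)) = 955/(1 + 9.7303×e^(−0.147×38)).
e^(−5.586) = 0.00375; denominator = 1 + 9.7303×0.00375 = 1.0365.
N = 955/1.0365 = 921.38.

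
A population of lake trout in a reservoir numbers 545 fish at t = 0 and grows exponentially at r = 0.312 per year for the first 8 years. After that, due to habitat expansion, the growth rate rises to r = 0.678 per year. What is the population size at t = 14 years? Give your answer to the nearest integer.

386461 fish

Phase 1: N(8) = 545·e^(0.312×8) = 545·e^2.496 = 6612.95.
Phase 2 runs for 14 − 8 = 6 years at r = 0.678.
N(14) = 6612.95·e^(0.678×6) = 6612.95·e^4.068 = 386461.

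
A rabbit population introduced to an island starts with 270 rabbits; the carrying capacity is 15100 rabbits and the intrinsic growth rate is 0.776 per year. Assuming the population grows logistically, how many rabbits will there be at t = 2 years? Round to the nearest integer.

A = (K − N₀)/N₀ = (15100 − 270)/270 = 54.926.
N(t) = K/(1 + A·e^(−rt)) = 15100/(1 + 54.926×e^(−0.776×2)).
e^(−1.552) = 0.21182; denominator = 1 + 54.926×0.21182 = 12.635.
N = 15100/12.635 = 1195.13.

1195 rabbits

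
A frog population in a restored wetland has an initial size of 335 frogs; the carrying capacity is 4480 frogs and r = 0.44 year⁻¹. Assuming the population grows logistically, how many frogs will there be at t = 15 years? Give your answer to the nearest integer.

4406 frogs

A = (K − N₀)/N₀ = (4480 − 335)/335 = 12.373.
N(t) = K/(1 + A·e^(−rt)) = 4480/(1 + 12.373×e^(−0.44×15)).
e^(−6.6) = 0.0013604; denominator = 1 + 12.373×0.0013604 = 1.0168.
N = 4480/1.0168 = 4405.84.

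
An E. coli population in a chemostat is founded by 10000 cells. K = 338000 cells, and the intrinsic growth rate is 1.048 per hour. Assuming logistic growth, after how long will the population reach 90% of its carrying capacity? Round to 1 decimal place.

A = (K − N₀)/N₀ = (338000 − 10000)/10000 = 32.8.
Solve 338000/(1 + 32.8·e^(−1.048t)) = 304200: 1 + 32.8·e^(−1.048t) = 1.1111, so e^(−1.048t) = 0.00338753.
−1.048·t = ln(0.00338753) = -5.6877, so t = 5.6877/1.048 = 5.4271.

5.4 hours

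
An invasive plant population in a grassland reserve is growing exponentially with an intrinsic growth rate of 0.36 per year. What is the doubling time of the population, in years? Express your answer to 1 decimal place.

1.9 years

Doubling time t_d = ln(2)/r = 0.6931/0.36 = 1.9254.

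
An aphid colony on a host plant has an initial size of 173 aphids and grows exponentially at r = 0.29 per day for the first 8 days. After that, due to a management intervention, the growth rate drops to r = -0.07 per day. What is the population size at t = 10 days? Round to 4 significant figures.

Phase 1: N(8) = 173·e^(0.29×8) = 173·e^2.32 = 1760.39.
Phase 2 runs for 10 − 8 = 2 days at r = -0.07.
N(10) = 1760.39·e^(-0.07×2) = 1760.39·e^-0.14 = 1530.41.

1530 aphids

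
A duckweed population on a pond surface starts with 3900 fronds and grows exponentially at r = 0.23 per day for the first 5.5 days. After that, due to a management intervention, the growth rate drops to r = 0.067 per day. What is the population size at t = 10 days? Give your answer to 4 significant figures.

18680 fronds

Phase 1: N(5.5) = 3900·e^(0.23×5.5) = 3900·e^1.265 = 13818.1.
Phase 2 runs for 10 − 5.5 = 4.5 days at r = 0.067.
N(10) = 13818.1·e^(0.067×4.5) = 13818.1·e^0.3015 = 18680.4.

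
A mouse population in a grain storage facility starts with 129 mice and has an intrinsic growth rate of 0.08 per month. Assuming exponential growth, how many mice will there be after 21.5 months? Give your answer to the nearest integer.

720 mice

N(t) = N₀·e^(rt) = 129 × e^(0.08×21.5) = 129 × e^1.72.
e^1.72 ≈ 5.5845, so N ≈ 129 × 5.5845 = 720.404.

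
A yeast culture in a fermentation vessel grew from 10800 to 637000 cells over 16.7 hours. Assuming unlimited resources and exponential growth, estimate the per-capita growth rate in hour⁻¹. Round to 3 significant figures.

0.244 per hour

From N(t) = N₀·e^(rt): e^(r·16.7) = 637000/10800 = 58.981.
r·16.7 = ln(58.981) = 4.0772, so r = 4.0772/16.7 = 0.24415.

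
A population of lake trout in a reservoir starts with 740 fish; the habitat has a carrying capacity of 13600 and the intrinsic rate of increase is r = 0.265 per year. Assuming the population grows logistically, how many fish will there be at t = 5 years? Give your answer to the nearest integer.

A = (K − N₀)/N₀ = (13600 − 740)/740 = 17.378.
N(t) = K/(1 + A·e^(−rt)) = 13600/(1 + 17.378×e^(−0.265×5)).
e^(−1.325) = 0.2658; denominator = 1 + 17.378×0.2658 = 5.6192.
N = 13600/5.6192 = 2420.26.

2420 fish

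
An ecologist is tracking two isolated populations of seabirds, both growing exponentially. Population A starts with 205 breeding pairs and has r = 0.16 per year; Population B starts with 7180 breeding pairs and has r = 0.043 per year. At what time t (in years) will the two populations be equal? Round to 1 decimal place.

Set 205·e^(0.16t) = 7180·e^(0.043t).
e^((0.16 − 0.043)t) = 7180/205 → e^(0.117·t) = 35.024.
0.117·t = ln(35.024) = 3.556, so t = 3.556/0.117 = 30.394.

30.4 years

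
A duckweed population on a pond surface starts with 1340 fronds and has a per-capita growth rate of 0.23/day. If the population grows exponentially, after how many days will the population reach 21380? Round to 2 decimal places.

Set N₀·e^(rt) = 21380: e^(0.23·t) = 21380/1340 = 15.955.
0.23·t = ln(15.955) = 2.7698, so t = 2.7698/0.23 = 12.043.

12.04 days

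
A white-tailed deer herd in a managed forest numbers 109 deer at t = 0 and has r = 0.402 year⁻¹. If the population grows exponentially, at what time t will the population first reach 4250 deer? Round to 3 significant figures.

Set N₀·e^(rt) = 4250: e^(0.402·t) = 4250/109 = 38.991.
0.402·t = ln(38.991) = 3.6633, so t = 3.6633/0.402 = 9.1128.

9.11 years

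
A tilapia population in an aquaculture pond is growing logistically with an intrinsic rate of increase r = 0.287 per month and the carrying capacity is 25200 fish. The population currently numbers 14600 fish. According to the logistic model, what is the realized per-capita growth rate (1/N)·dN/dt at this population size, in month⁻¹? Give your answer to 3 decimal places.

(1/N)·dN/dt = r(1 − N/K) = 0.287 × (1 − 14600/25200).
= 0.287 × 0.42063 = 0.12072.

0.121 per month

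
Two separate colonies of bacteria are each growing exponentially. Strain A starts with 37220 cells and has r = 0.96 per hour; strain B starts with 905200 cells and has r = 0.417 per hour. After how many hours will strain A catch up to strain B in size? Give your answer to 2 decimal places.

Set 37220·e^(0.96t) = 905200·e^(0.417t).
e^((0.96 − 0.417)t) = 905200/37220 → e^(0.543·t) = 24.32.
0.543·t = ln(24.32) = 3.1913, so t = 3.1913/0.543 = 5.8772.

5.88 hours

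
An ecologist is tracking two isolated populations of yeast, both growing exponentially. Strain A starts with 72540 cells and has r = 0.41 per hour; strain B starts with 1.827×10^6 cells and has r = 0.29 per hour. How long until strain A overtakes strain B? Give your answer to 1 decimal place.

26.9 hours

Set 72540·e^(0.41t) = 1.827×10^6·e^(0.29t).
e^((0.41 − 0.29)t) = 1.827×10^6/72540 → e^(0.12·t) = 25.186.
0.12·t = ln(25.186) = 3.2263, so t = 3.2263/0.12 = 26.886.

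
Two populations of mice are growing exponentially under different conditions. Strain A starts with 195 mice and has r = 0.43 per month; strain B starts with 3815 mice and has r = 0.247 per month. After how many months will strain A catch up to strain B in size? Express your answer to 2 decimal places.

16.25 months

Set 195·e^(0.43t) = 3815·e^(0.247t).
e^((0.43 − 0.247)t) = 3815/195 → e^(0.183·t) = 19.564.
0.183·t = ln(19.564) = 2.9737, so t = 2.9737/0.183 = 16.25.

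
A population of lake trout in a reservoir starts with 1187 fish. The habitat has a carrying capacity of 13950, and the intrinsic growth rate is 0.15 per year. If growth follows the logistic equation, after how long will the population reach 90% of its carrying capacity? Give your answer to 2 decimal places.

30.48 years

A = (K − N₀)/N₀ = (13950 − 1187)/1187 = 10.752.
Solve 13950/(1 + 10.752·e^(−0.15t)) = 12555: 1 + 10.752·e^(−0.15t) = 1.1111, so e^(−0.15t) = 0.0103337.
−0.15·t = ln(0.0103337) = -4.5723, so t = 4.5723/0.15 = 30.482.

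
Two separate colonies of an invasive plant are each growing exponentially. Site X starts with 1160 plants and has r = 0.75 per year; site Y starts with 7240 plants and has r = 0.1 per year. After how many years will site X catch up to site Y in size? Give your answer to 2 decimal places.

Set 1160·e^(0.75t) = 7240·e^(0.1t).
e^((0.75 − 0.1)t) = 7240/1160 → e^(0.65·t) = 6.2414.
0.65·t = ln(6.2414) = 1.8312, so t = 1.8312/0.65 = 2.8172.

2.82 years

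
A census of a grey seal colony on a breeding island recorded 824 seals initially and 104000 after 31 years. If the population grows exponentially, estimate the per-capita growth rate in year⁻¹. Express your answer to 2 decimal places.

From N(t) = N₀·e^(rt): e^(r·31) = 104000/824 = 126.21.
r·31 = ln(126.21) = 4.838, so r = 4.838/31 = 0.15606.

0.16 per year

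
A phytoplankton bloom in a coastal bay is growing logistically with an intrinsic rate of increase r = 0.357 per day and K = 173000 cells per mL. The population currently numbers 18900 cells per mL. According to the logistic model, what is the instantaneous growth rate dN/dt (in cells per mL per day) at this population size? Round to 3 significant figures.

dN/dt = rN(1 − N/K) = 0.357 × 18900 × (1 − 18900/173000).
1 − 18900/173000 = 0.89075; dN/dt = 0.357 × 18900 × 0.89075 = 6010.2.

6010 cells per mL per day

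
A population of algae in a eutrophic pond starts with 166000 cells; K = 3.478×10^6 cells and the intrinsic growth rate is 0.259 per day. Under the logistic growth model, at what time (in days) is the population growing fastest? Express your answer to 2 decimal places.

Logistic growth is fastest at N = K/2 = 1.739×10^6.
A = (K − N₀)/N₀ = 19.952. Set K/(1 + A·e^(−rt)) = K/2 → A·e^(−rt) = 1.
e^(−0.259t) = 1/19.952 = 0.0501208, so t = ln(19.952)/0.259 = 2.9933/0.259 = 11.557.

11.56 days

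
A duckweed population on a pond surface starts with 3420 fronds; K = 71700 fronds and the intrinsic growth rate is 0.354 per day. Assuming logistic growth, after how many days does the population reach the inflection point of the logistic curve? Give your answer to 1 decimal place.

8.5 days

Logistic growth is fastest at N = K/2 = 35850.
A = (K − N₀)/N₀ = 19.965. Set K/(1 + A·e^(−rt)) = K/2 → A·e^(−rt) = 1.
e^(−0.354t) = 1/19.965 = 0.0500879, so t = ln(19.965)/0.354 = 2.994/0.354 = 8.4576.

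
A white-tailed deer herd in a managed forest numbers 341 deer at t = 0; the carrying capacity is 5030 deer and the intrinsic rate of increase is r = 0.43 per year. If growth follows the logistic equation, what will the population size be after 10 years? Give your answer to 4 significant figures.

4239 deer

A = (K − N₀)/N₀ = (5030 − 341)/341 = 13.751.
N(t) = K/(1 + A·e^(−rt)) = 5030/(1 + 13.751×e^(−0.43×10)).
e^(−4.3) = 0.013569; denominator = 1 + 13.751×0.013569 = 1.1866.
N = 5030/1.1866 = 4239.08.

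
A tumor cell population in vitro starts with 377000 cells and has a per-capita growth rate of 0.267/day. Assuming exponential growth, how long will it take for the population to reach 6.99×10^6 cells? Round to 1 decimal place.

Set N₀·e^(rt) = 6.99×10^6: e^(0.267·t) = 6.99×10^6/377000 = 18.541.
0.267·t = ln(18.541) = 2.92, so t = 2.92/0.267 = 10.936.

10.9 days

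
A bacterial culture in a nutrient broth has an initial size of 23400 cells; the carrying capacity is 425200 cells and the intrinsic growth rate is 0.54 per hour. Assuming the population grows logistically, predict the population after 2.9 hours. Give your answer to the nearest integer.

A = (K − N₀)/N₀ = (425200 − 23400)/23400 = 17.171.
N(t) = K/(1 + A·e^(−rt)) = 425200/(1 + 17.171×e^(−0.54×2.9)).
e^(−1.566) = 0.20888; denominator = 1 + 17.171×0.20888 = 4.5866.
N = 425200/4.5866 = 92703.8.

92704 cells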